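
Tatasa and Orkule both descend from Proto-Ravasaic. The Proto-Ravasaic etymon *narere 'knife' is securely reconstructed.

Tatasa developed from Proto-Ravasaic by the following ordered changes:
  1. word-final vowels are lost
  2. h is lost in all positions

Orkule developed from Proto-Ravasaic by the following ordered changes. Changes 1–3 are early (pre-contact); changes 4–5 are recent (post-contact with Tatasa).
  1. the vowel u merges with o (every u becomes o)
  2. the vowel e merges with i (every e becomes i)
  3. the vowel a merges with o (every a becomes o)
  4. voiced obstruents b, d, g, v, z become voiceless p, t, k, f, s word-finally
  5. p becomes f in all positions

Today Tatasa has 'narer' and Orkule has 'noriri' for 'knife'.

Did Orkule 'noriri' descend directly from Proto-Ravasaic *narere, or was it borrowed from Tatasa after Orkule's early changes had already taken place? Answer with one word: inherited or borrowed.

inherited

If inherited, *narere would pass through all of Orkule's changes:
Orkule: start from *narere.
  rule 1: no change — narere
  rule 2 (vowel merger): narere → nariri
  rule 3 (vowel merger): nariri → noriri
  rule 4: no change — noriri
  rule 5: no change — noriri
  ⇒ Orkule noriri
If borrowed from Tatasa 'narer' after the early changes, it would undergo only the recent ones:
  rule 4 (final devoicing): no change (narer)
  rule 5 (unconditioned shift): no change (narer)
  ⇒ as a loan: narer
Orkule 'noriri' matches the inherited outcome exactly, so it is an inherited cognate, not a loan.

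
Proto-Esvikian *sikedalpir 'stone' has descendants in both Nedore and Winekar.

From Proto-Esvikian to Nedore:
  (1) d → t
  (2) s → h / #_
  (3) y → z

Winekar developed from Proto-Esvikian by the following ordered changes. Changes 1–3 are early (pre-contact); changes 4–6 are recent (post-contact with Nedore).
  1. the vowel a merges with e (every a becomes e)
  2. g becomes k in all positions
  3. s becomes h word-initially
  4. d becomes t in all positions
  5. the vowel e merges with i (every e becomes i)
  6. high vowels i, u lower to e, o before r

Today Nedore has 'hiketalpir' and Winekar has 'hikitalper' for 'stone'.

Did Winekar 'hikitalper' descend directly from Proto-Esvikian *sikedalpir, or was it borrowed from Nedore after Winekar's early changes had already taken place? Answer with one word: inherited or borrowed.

borrowed

If inherited, *sikedalpir would pass through all of Winekar's changes:
Winekar: *sikedalpir
  sikedalpir → sikedelpir   [vowel merger]
  sikedelpir (rule 2 does not apply)
  sikedelpir → hikedelpir   [debuccalisation]
  hikedelpir → hiketelpir   [unconditioned shift]
  hiketelpir → hikitilpir   [vowel merger]
  hikitilpir → hikitilper   [pre-rhotic lowering]
  giving Winekar hikitilper.
If borrowed from Nedore 'hiketalpir' after the early changes, it would undergo only the recent ones:
  rule 4 (unconditioned shift): no change (hiketalpir)
  rule 5 (vowel merger): hiketalpir → hikitalpir
  rule 6 (pre-rhotic lowering): hikitalpir → hikitalper
  ⇒ as a loan: hikitalper
Winekar 'hikitalper' matches the loan outcome 'hikitalper', not the inherited 'hikitilper' — it skipped the early Winekar changes, so it was borrowed from Nedore.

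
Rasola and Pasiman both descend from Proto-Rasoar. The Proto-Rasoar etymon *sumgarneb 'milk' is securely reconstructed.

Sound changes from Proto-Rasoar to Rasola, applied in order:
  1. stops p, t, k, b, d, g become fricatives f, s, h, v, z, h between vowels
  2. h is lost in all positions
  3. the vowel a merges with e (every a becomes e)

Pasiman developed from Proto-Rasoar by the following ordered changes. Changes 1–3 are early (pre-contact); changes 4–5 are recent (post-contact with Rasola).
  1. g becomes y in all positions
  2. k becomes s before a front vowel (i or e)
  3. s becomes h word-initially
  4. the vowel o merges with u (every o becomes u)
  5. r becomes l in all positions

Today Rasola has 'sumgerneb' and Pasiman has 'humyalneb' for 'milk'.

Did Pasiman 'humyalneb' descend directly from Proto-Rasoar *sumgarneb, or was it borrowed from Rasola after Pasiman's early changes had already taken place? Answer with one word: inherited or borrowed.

If inherited, *sumgarneb would pass through all of Pasiman's changes:
Pasiman: *sumgarneb
  sumgarneb → sumyarneb   [unconditioned shift]
  sumyarneb (rule 2 does not apply)
  sumyarneb → humyarneb   [debuccalisation]
  humyarneb (rule 4 does not apply)
  humyarneb → humyalneb   [unconditioned shift]
  giving Pasiman humyalneb.
If borrowed from Rasola 'sumgerneb' after the early changes, it would undergo only the recent ones:
  rule 4 (vowel merger): no change (sumgerneb)
  rule 5 (unconditioned shift): sumgerneb → sumgelneb
  ⇒ as a loan: sumgelneb
Pasiman 'humyalneb' matches the inherited outcome exactly, so it is an inherited cognate, not a loan.

inherited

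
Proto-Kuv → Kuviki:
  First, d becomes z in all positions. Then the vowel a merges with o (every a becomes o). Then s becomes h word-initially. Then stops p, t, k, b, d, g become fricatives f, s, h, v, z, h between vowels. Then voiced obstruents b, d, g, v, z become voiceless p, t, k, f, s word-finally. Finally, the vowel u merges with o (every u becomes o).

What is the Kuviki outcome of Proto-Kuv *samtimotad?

Kuviki: *samtimotad
  samtimotad → samtimotaz   [unconditioned shift]
  samtimotaz → somtimotoz   [vowel merger]
  somtimotoz → homtimotoz   [debuccalisation]
  homtimotoz → homtimosoz   [intervocalic lenition]
  homtimosoz → homtimosos   [final devoicing]
  homtimosos (rule 6 does not apply)
  giving Kuviki homtimosos.

homtimosos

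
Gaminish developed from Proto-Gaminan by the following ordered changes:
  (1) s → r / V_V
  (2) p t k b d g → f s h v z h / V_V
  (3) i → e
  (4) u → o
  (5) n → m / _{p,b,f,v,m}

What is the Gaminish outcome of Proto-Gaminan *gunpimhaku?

gompemhaho

Gaminish: *gunpimhaku > gunpimhahu > gunpemhahu > gonpemhaho > gompemhaho  (by intervocalic lenition, vowel merger, vowel merger, nasal place assimilation)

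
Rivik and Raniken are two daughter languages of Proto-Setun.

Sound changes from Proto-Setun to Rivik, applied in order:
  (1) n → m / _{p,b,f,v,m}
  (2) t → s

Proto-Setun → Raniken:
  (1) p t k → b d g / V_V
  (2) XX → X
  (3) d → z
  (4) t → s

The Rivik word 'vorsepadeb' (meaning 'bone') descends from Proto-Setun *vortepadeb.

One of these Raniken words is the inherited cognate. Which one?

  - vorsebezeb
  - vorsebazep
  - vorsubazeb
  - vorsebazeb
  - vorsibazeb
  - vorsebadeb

vorsebazeb

Raniken: start from *vortepadeb.
  rule 1 (intervocalic voicing): vortepadeb → vortebadeb
  rule 2: no change — vortebadeb
  rule 3 (unconditioned shift): vortebadeb → vortebazeb
  rule 4 (unconditioned shift): vortebazeb → vorsebazeb
  ⇒ Raniken vorsebazeb
Among the options, 'vorsebazeb' alone shows every Raniken change applied in order.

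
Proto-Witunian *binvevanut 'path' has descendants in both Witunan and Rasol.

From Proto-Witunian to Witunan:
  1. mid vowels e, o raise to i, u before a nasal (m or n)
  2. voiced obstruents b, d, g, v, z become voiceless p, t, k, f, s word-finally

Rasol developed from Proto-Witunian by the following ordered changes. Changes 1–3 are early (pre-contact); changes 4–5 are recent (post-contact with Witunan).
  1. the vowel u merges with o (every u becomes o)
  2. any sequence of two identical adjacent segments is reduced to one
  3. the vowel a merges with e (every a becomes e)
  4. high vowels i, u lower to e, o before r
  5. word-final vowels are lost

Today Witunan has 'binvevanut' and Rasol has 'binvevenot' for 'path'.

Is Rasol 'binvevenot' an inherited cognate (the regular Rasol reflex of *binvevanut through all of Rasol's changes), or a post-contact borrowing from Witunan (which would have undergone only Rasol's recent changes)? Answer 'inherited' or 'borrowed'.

If inherited, *binvevanut would pass through all of Rasol's changes:
Rasol: start from *binvevanut.
  rule 1 (vowel merger): binvevanut → binvevanot
  rule 2: no change — binvevanot
  rule 3 (vowel merger): binvevanot → binvevenot
  rule 4: no change — binvevenot
  rule 5: no change — binvevenot
  ⇒ Rasol binvevenot
If borrowed from Witunan 'binvevanut' after the early changes, it would undergo only the recent ones:
  rule 4 (pre-rhotic lowering): no change (binvevanut)
  rule 5 (apocope): no change (binvevanut)
  ⇒ as a loan: binvevanut
Rasol 'binvevenot' matches the inherited outcome exactly, so it is an inherited cognate, not a loan.

inherited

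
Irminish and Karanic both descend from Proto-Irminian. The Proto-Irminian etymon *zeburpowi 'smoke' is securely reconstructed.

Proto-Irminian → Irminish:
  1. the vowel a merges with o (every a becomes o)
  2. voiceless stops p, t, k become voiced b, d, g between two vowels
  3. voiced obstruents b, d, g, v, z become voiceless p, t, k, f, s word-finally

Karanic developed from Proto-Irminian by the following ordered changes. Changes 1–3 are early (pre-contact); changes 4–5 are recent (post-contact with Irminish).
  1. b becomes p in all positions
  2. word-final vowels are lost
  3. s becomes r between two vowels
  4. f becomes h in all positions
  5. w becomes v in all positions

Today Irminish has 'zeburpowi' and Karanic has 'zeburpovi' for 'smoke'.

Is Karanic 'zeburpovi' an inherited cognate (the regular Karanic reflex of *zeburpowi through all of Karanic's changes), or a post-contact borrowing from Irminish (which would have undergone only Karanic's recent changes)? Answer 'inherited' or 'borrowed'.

If inherited, *zeburpowi would pass through all of Karanic's changes:
Karanic: start from *zeburpowi.
  rule 1 (unconditioned shift): zeburpowi → zepurpowi
  rule 2 (apocope): zepurpowi → zepurpow
  rule 3: no change — zepurpow
  rule 4: no change — zepurpow
  rule 5 (unconditioned shift): zepurpow → zepurpov
  ⇒ Karanic zepurpov
If borrowed from Irminish 'zeburpowi' after the early changes, it would undergo only the recent ones:
  rule 4 (unconditioned shift): no change (zeburpowi)
  rule 5 (unconditioned shift): zeburpowi → zeburpovi
  ⇒ as a loan: zeburpovi
Karanic 'zeburpovi' matches the loan outcome 'zeburpovi', not the inherited 'zepurpov' — it skipped the early Karanic changes, so it was borrowed from Irminish.

borrowed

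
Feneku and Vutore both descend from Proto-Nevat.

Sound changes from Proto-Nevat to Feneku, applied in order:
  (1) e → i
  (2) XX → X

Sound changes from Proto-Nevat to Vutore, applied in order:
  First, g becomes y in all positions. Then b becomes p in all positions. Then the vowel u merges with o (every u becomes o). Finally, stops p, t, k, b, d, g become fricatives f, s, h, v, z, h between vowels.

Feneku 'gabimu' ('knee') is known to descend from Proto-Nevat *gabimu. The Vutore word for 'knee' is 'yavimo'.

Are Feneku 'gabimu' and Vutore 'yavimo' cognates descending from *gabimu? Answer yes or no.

Derive the expected Vutore reflex of *gabimu:
Vutore: *gabimu
  gabimu → yabimu   [unconditioned shift]
  yabimu → yapimu   [unconditioned shift]
  yapimu → yapimo   [vowel merger]
  yapimo → yafimo   [intervocalic lenition]
  giving Vutore yafimo.
The regular Vutore reflex would be 'yafimo', but the attested form is 'yavimo'. The correspondence is irregular, so they are not cognates (the Vutore form has a different source).

no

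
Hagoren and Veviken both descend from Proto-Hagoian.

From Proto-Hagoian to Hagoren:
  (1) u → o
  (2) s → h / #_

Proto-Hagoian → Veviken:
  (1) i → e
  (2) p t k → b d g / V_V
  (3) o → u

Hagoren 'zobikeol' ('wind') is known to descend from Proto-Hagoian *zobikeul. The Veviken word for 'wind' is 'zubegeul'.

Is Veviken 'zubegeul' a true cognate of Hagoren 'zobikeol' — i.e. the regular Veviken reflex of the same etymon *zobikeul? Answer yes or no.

yes

Derive the expected Veviken reflex of *zobikeul:
Veviken: start from *zobikeul.
  rule 1 (vowel merger): zobikeul → zobekeul
  rule 2 (intervocalic voicing): zobekeul → zobegeul
  rule 3 (vowel merger): zobegeul → zubegeul
  ⇒ Veviken zubegeul
Veviken 'zubegeul' matches the regular reflex exactly, so the pair is cognate.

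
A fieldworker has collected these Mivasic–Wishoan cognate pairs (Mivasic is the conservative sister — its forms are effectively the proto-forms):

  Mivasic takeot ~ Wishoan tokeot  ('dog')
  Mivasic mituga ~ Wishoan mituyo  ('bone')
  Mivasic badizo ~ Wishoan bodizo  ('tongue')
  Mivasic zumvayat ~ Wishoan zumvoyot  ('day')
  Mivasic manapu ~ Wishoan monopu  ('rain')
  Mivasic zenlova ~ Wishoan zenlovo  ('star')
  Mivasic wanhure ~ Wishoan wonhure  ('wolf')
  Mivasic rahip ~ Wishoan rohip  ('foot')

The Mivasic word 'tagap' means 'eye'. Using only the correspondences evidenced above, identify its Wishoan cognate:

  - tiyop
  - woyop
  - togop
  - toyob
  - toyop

takeot ~ tokeot, badizo ~ bodizo — Mivasic a corresponds to Wishoan o after a consonant, before a consonant other than r, m, n, p, b, f, v.
mituga ~ mituyo — Mivasic g corresponds to Wishoan y between vowels (before a back vowel).
manapu ~ monopu — Mivasic a corresponds to Wishoan o after a consonant, before a labial obstruent.
Applying these to Mivasic 'tagap':
  tagap → togap   (a→o after a consonant, before a consonant other than r, m, n, p, b, f, v)
  togap → toyap   (g→y between vowels (before a back vowel))
  toyap → toyop   (a→o after a consonant, before a labial obstruent)
So the Wishoan cognate is 'toyop'.

toyop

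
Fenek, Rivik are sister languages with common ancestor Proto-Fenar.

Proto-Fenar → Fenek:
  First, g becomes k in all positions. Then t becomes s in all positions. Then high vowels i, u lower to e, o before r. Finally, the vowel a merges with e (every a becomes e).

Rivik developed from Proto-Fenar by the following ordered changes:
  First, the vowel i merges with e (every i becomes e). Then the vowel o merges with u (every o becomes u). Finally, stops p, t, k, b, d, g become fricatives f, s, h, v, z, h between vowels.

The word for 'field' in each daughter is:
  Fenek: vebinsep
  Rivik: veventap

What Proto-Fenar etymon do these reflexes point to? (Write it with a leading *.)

Position 4: Fenek has i, Rivik has e. Fenek preserves i here (none of its changes turn any other segment into i), so the proto-segment is *i.
Position 6: Fenek has s, Rivik has t. Rivik preserves t here (none of its changes turn any other segment into t), so the proto-segment is *t.
Position 7: Fenek has e, Rivik has a. Rivik preserves a here (none of its changes turn any other segment into a), so the proto-segment is *a.
Continuing position by position gives *vebintap; check it forward:
Fenek: *vebintap > vebinsap > vebinsep  (by unconditioned shift, vowel merger)
Rivik: start from *vebintap.
  rule 1 (vowel merger): vebintap → vebentap
  rule 2: no change — vebentap
  rule 3 (intervocalic lenition): vebentap → veventap
  ⇒ Rivik veventap
*vebintap is the unique common source.

*vebintap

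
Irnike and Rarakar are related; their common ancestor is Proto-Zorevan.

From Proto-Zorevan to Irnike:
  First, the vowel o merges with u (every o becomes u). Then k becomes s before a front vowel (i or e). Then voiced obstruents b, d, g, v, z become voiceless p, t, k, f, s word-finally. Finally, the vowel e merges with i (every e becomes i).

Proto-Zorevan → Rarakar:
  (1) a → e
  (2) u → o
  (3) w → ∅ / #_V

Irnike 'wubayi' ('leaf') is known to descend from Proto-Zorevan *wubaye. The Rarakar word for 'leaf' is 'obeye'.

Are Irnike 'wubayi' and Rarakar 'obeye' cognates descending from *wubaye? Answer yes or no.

Derive the expected Rarakar reflex of *wubaye:
Rarakar: start from *wubaye.
  rule 1 (vowel merger): wubaye → wubeye
  rule 2 (vowel merger): wubeye → wobeye
  rule 3 (glide loss): wobeye → obeye
  ⇒ Rarakar obeye
Rarakar 'obeye' matches the regular reflex exactly, so the pair is cognate.

yes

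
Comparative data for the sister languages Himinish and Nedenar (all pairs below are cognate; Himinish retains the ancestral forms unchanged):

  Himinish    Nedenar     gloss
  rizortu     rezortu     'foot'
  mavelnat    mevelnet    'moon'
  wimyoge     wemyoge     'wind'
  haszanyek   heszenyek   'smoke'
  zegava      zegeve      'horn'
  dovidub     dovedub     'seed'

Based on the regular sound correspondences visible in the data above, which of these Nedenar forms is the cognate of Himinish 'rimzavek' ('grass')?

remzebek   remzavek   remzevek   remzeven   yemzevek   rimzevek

wimyoge ~ wemyoge — Himinish i corresponds to Nedenar e after a consonant, before a nasal.
mavelnat ~ mevelnet, zegava ~ zegeve — Himinish a corresponds to Nedenar e after a consonant, before a labial obstruent.
Applying these to Himinish 'rimzavek':
  rimzavek → remzavek   (i→e after a consonant, before a nasal)
  remzavek → remzevek   (a→e after a consonant, before a labial obstruent)
So the Nedenar cognate is 'remzevek'.

remzevek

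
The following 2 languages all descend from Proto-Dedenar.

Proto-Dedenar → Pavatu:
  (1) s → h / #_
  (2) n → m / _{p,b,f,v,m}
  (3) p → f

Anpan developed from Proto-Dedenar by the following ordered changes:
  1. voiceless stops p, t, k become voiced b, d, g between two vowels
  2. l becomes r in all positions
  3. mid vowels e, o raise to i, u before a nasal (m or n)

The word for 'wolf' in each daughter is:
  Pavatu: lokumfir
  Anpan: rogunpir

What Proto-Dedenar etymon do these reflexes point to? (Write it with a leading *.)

*lokunpir

Position 5: Pavatu has m, Anpan has n. Anpan preserves n here (none of its changes turn any other segment into n), so the proto-segment is *n.
Position 1: Pavatu has l, Anpan has r. Pavatu preserves l here (none of its changes turn any other segment into l), so the proto-segment is *l.
Position 3: Pavatu has k, Anpan has g. Pavatu preserves k here (none of its changes turn any other segment into k), so the proto-segment is *k.
This points to *lokunpir. Verify forward in each daughter:
Pavatu: *lokunpir > lokumpir > lokumfir  (by nasal place assimilation, unconditioned shift)
Anpan: start from *lokunpir.
  rule 1 (intervocalic voicing): lokunpir → logunpir
  rule 2 (unconditioned shift): logunpir → rogunpir
  rule 3: no change — rogunpir
  ⇒ Anpan rogunpir
Only *lokunpir yields all of Pavatu lokumfir, Anpan rogunpir.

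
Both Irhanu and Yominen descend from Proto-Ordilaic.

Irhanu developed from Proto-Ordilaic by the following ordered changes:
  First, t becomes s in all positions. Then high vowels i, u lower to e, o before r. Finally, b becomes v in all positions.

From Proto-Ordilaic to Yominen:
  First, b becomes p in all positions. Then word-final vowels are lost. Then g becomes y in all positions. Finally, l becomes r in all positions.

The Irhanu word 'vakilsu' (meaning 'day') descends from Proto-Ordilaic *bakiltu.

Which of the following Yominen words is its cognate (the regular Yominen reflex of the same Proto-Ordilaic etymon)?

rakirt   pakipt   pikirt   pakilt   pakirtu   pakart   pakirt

pakirt

Yominen: *bakiltu
  bakiltu → pakiltu   [unconditioned shift]
  pakiltu → pakilt   [apocope]
  pakilt (rule 3 does not apply)
  pakilt → pakirt   [unconditioned shift]
  giving Yominen pakirt.
Among the options, 'pakirt' alone shows every Yominen change applied in order.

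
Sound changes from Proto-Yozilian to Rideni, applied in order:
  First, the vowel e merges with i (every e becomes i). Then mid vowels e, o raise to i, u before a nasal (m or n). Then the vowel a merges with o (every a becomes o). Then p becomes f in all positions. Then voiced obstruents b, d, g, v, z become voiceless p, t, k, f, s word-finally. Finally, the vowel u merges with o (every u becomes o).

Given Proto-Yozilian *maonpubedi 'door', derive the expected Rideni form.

moonfobidi

Rideni: *maonpubedi > maonpubidi > maunpubidi > mounpubidi > mounfubidi > moonfobidi  (by vowel merger, pre-nasal raising, vowel merger, unconditioned shift, vowel merger)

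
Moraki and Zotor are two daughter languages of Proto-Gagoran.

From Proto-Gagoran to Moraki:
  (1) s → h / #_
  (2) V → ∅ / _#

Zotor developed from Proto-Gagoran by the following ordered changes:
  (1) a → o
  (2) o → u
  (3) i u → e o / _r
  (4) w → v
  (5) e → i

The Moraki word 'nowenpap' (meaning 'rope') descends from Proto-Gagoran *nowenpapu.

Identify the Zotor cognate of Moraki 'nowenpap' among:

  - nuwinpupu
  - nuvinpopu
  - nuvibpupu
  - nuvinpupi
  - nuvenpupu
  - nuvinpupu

Zotor: *nowenpapu
  nowenpapu → nowenpopu   [vowel merger]
  nowenpopu → nuwenpupu   [vowel merger]
  nuwenpupu (rule 3 does not apply)
  nuwenpupu → nuvenpupu   [unconditioned shift]
  nuvenpupu → nuvinpupu   [vowel merger]
  giving Zotor nuvinpupu.
Among the options, 'nuvinpupu' alone shows every Zotor change applied in order.

nuvinpupu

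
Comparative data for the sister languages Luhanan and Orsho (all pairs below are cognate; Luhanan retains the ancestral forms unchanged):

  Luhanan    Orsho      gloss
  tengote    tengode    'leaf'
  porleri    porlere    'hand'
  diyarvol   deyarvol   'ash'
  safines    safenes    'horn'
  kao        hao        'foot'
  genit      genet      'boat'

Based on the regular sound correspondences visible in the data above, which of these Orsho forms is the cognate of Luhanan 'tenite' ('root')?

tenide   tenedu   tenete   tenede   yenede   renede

tenede

diyarvol ~ deyarvol, genit ~ genet — Luhanan i corresponds to Orsho e after a consonant, before a consonant other than r, m, n, p, b, f, v.
tengote ~ tengode — Luhanan t corresponds to Orsho d between vowels (before a front vowel).
Applying these to Luhanan 'tenite':
  tenite → tenete   (i→e after a consonant, before a consonant other than r, m, n, p, b, f, v)
  tenete → tenede   (t→d between vowels (before a front vowel))
So the Orsho cognate is 'tenede'.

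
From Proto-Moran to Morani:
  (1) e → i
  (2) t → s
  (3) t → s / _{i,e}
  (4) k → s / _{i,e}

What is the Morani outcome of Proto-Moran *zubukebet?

Morani: start from *zubukebet.
  rule 1 (vowel merger): zubukebet → zubukibit
  rule 2 (unconditioned shift): zubukibit → zubukibis
  rule 3: no change — zubukibis
  rule 4 (palatalisation): zubukibis → zubusibis
  ⇒ Morani zubusibis

zubusibis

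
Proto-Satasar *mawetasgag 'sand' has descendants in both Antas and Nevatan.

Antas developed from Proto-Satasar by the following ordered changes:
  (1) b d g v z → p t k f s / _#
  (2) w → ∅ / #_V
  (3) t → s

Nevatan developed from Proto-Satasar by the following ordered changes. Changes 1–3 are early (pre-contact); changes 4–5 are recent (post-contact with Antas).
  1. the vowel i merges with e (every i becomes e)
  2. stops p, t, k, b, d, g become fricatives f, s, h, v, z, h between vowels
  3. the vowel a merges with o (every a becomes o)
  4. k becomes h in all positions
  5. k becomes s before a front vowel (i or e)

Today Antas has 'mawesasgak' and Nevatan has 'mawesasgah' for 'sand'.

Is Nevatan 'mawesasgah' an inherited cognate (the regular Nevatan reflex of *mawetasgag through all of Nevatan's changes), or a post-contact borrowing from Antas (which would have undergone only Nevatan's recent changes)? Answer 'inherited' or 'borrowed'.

borrowed

If inherited, *mawetasgag would pass through all of Nevatan's changes:
Nevatan: *mawetasgag
  mawetasgag (rule 1 does not apply)
  mawetasgag → mawesasgag   [intervocalic lenition]
  mawesasgag → mowesosgog   [vowel merger]
  mowesosgog (rule 4 does not apply)
  mowesosgog (rule 5 does not apply)
  giving Nevatan mowesosgog.
If borrowed from Antas 'mawesasgak' after the early changes, it would undergo only the recent ones:
  rule 4 (unconditioned shift): mawesasgak → mawesasgah
  rule 5 (palatalisation): no change (mawesasgah)
  ⇒ as a loan: mawesasgah
Nevatan 'mawesasgah' matches the loan outcome 'mawesasgah', not the inherited 'mowesosgog' — it skipped the early Nevatan changes, so it was borrowed from Antas.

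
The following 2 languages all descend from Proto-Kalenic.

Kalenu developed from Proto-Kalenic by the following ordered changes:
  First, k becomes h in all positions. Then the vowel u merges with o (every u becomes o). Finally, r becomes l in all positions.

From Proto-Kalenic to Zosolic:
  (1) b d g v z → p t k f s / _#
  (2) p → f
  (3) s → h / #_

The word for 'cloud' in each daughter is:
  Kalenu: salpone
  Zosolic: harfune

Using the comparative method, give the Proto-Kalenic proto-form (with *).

Position 3: Kalenu has l, Zosolic has r. Zosolic preserves r here (none of its changes turn any other segment into r), so the proto-segment is *r.
Position 4: Kalenu has p, Zosolic has f. Kalenu preserves p here (none of its changes turn any other segment into p), so the proto-segment is *p.
Position 5: Kalenu has o, Zosolic has u. Zosolic preserves u here (none of its changes turn any other segment into u), so the proto-segment is *u.
Verify the candidate proto-form against each daughter:
Kalenu: start from *sarpune.
  rule 1: no change — sarpune
  rule 2 (vowel merger): sarpune → sarpone
  rule 3 (unconditioned shift): sarpone → salpone
  ⇒ Kalenu salpone
Zosolic: *sarpune
  sarpune (rule 1 does not apply)
  sarpune → sarfune   [unconditioned shift]
  sarfune → harfune   [debuccalisation]
  giving Zosolic harfune.
*sarpune is the unique common source.

*sarpune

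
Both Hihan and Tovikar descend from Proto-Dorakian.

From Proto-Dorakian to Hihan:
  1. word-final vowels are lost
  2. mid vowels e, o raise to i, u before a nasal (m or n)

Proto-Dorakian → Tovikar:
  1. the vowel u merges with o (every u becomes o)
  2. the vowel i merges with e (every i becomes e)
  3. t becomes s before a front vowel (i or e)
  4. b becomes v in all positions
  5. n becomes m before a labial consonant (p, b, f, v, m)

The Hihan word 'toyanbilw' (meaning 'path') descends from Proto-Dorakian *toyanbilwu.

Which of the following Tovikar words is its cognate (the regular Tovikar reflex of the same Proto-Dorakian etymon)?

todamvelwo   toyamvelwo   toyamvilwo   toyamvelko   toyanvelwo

toyamvelwo

Tovikar: *toyanbilwu
  toyanbilwu → toyanbilwo   [vowel merger]
  toyanbilwo → toyanbelwo   [vowel merger]
  toyanbelwo (rule 3 does not apply)
  toyanbelwo → toyanvelwo   [unconditioned shift]
  toyanvelwo → toyamvelwo   [nasal place assimilation]
  giving Tovikar toyamvelwo.
Only 'toyamvelwo' matches the regular Tovikar development of *toyanbilwu.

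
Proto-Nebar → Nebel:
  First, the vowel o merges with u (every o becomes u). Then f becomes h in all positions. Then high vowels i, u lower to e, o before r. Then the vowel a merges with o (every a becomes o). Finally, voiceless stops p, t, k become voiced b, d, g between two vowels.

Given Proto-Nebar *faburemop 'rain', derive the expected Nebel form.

hoboremup

Nebel: *faburemop > faburemup > haburemup > haboremup > hoboremup  (by vowel merger, unconditioned shift, pre-rhotic lowering, vowel merger)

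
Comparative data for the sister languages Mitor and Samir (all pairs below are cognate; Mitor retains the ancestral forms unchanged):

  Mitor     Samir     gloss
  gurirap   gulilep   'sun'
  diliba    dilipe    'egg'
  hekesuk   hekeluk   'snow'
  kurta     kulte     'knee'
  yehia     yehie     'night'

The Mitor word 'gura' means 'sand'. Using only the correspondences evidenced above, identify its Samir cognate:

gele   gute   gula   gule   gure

gurirap ~ gulilep — Mitor r corresponds to Samir l between vowels (before a back vowel).
diliba ~ dilipe, kurta ~ kulte — Mitor a corresponds to Samir e word-finally.
Applying these to Mitor 'gura':
  gura → gula   (r→l between vowels (before a back vowel))
  gula → gule   (a→e word-finally)
So the Samir cognate is 'gule'.

gule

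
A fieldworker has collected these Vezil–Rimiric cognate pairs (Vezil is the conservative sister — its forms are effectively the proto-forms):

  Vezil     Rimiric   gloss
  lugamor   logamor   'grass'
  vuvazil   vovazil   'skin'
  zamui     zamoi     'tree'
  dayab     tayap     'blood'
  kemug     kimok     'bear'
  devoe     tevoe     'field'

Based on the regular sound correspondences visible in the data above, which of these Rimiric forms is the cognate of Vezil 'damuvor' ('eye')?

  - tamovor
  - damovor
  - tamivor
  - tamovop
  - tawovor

dayab ~ tayap — Vezil d corresponds to Rimiric t word-initially before a back vowel.
vuvazil ~ vovazil — Vezil u corresponds to Rimiric o after a consonant, before a labial obstruent.
Applying these to Vezil 'damuvor':
  damuvor → tamuvor   (d→t word-initially before a back vowel)
  tamuvor → tamovor   (u→o after a consonant, before a labial obstruent)
So the Rimiric cognate is 'tamovor'.

tamovor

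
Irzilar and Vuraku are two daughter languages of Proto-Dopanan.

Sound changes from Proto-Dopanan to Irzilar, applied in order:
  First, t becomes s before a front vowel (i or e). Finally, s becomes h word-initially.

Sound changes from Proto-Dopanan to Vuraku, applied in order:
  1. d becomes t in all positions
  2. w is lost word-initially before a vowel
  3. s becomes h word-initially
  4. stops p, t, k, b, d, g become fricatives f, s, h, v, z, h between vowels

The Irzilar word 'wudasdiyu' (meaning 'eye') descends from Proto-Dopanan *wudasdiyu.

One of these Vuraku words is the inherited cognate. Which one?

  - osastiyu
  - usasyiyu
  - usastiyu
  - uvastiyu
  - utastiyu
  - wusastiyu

Vuraku: start from *wudasdiyu.
  rule 1 (unconditioned shift): wudasdiyu → wutastiyu
  rule 2 (glide loss): wutastiyu → utastiyu
  rule 3: no change — utastiyu
  rule 4 (intervocalic lenition): utastiyu → usastiyu
  ⇒ Vuraku usastiyu
Only 'usastiyu' matches the regular Vuraku development of *wudasdiyu.

usastiyu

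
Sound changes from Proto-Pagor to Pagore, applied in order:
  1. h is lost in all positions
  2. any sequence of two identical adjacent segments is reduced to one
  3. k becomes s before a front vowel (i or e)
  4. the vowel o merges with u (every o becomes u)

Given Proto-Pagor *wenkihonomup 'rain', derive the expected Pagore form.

Pagore: *wenkihonomup
  wenkihonomup → wenkionomup   [h-loss]
  wenkionomup (rule 2 does not apply)
  wenkionomup → wensionomup   [palatalisation]
  wensionomup → wensiunumup   [vowel merger]
  giving Pagore wensiunumup.

wensiunumup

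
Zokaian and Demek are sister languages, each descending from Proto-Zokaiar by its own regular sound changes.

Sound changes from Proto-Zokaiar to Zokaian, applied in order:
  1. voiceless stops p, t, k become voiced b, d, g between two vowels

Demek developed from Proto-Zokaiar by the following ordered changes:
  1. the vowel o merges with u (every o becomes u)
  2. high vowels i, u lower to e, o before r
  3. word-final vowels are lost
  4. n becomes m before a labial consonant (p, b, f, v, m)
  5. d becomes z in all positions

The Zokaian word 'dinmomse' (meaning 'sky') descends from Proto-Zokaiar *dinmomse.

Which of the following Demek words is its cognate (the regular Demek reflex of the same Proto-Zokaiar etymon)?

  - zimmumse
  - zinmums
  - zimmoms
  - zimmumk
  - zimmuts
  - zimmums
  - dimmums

zimmums

Demek: *dinmomse > dinmumse > dinmums > dimmums > zimmums  (by vowel merger, apocope, nasal place assimilation, unconditioned shift)
The other candidates each miss or misapply at least one Demek change.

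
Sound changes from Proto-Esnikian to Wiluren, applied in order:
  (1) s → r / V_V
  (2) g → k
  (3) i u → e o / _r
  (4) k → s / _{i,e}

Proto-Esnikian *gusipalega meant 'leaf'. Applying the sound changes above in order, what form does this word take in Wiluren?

koripaleka

Wiluren: *gusipalega > guripalega > kuripaleka > koripaleka  (by rhotacism, unconditioned shift, pre-rhotic lowering)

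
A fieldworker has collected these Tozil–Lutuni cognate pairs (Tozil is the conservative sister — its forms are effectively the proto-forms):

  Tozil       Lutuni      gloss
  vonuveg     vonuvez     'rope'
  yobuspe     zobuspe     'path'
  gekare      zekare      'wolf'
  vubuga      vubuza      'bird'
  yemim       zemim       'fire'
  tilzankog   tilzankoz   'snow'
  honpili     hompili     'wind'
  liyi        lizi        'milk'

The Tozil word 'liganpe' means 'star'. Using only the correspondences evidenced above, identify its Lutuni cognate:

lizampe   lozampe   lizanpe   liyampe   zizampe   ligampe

vubuga ~ vubuza — Tozil g corresponds to Lutuni z between vowels (before a back vowel).
honpili ~ hompili — Tozil n corresponds to Lutuni m after a vowel, before a labial obstruent.
Applying these to Tozil 'liganpe':
  liganpe → lizanpe   (g→z between vowels (before a back vowel))
  lizanpe → lizampe   (n→m after a vowel, before a labial obstruent)
So the Lutuni cognate is 'lizampe'.

lizampe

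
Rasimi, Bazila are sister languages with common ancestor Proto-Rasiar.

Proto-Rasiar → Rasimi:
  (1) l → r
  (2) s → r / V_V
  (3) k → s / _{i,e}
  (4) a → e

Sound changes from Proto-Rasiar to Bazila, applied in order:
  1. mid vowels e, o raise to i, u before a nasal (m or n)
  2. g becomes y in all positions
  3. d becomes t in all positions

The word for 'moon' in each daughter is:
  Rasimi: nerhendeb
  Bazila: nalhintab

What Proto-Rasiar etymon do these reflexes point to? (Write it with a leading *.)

*nalhendab

Position 3: Rasimi has r, Bazila has l. Bazila preserves l here (none of its changes turn any other segment into l), so the proto-segment is *l.
Position 8: Rasimi has e, Bazila has a. Bazila preserves a here (none of its changes turn any other segment into a), so the proto-segment is *a.
Position 2: Rasimi has e, Bazila has a. Bazila preserves a here (none of its changes turn any other segment into a), so the proto-segment is *a.
This points to *nalhendab. Verify forward in each daughter:
Rasimi: *nalhendab
  nalhendab → narhendab   [unconditioned shift]
  narhendab (rule 2 does not apply)
  narhendab (rule 3 does not apply)
  narhendab → nerhendeb   [vowel merger]
  giving Rasimi nerhendeb.
Bazila: start from *nalhendab.
  rule 1 (pre-nasal raising): nalhendab → nalhindab
  rule 2: no change — nalhindab
  rule 3 (unconditioned shift): nalhindab → nalhintab
  ⇒ Bazila nalhintab
Only *nalhendab yields all of Rasimi nerhendeb, Bazila nalhintab.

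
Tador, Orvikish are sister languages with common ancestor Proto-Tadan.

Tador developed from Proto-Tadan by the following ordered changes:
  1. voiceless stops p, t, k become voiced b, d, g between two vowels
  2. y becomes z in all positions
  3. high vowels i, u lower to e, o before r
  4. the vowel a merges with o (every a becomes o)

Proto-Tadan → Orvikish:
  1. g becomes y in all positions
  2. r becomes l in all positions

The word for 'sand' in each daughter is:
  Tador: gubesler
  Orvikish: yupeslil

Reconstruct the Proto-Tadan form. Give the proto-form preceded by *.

Position 7: Tador has e, Orvikish has i. Orvikish preserves i here (none of its changes turn any other segment into i), so the proto-segment is *i.
Position 8: Tador has r, Orvikish has l. Tador preserves r here (none of its changes turn any other segment into r), so the proto-segment is *r.
Continuing position by position gives *gupeslir; check it forward:
Tador: start from *gupeslir.
  rule 1 (intervocalic voicing): gupeslir → gubeslir
  rule 2: no change — gubeslir
  rule 3 (pre-rhotic lowering): gubeslir → gubesler
  rule 4: no change — gubesler
  ⇒ Tador gubesler
Orvikish: start from *gupeslir.
  rule 1 (unconditioned shift): gupeslir → yupeslir
  rule 2 (unconditioned shift): yupeslir → yupeslil
  ⇒ Orvikish yupeslil
*gupeslir is the unique common source.

*gupeslir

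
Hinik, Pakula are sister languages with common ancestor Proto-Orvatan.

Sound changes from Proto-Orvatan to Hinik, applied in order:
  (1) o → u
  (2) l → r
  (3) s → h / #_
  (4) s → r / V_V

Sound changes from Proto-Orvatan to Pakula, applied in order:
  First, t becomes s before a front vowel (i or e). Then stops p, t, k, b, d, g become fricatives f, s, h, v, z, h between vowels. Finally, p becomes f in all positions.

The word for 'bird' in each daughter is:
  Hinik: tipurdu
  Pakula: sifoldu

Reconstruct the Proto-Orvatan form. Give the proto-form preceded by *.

*tipoldu

Position 3: Hinik has p, Pakula has f. Hinik preserves p here (none of its changes turn any other segment into p), so the proto-segment is *p.
Position 1: Hinik has t, Pakula has s. Hinik preserves t here (none of its changes turn any other segment into t), so the proto-segment is *t.
Continuing position by position gives *tipoldu; check it forward:
Hinik: *tipoldu
  tipoldu → tipuldu   [vowel merger]
  tipuldu → tipurdu   [unconditioned shift]
  tipurdu (rule 3 does not apply)
  tipurdu (rule 4 does not apply)
  giving Hinik tipurdu.
Pakula: start from *tipoldu.
  rule 1 (palatalisation): tipoldu → sipoldu
  rule 2 (intervocalic lenition): sipoldu → sifoldu
  rule 3: no change — sifoldu
  ⇒ Pakula sifoldu
Only *tipoldu yields all of Hinik tipurdu, Pakula sifoldu.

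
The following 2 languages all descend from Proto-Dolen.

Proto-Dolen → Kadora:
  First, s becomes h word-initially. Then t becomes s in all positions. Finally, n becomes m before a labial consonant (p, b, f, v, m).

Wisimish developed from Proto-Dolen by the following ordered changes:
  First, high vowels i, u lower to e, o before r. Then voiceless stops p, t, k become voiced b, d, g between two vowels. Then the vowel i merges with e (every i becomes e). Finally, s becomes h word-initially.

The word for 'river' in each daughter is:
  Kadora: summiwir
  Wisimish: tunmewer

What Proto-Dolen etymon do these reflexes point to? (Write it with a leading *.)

Position 7: Kadora has i, Wisimish has e. Kadora preserves i here (none of its changes turn any other segment into i), so the proto-segment is *i.
Position 3: Kadora has m, Wisimish has n. Wisimish preserves n here (none of its changes turn any other segment into n), so the proto-segment is *n.
This points to *tunmiwir. Verify forward in each daughter:
Kadora: *tunmiwir > sunmiwir > summiwir  (by unconditioned shift, nasal place assimilation)
Wisimish: *tunmiwir > tunmiwer > tunmewer  (by pre-rhotic lowering, vowel merger)
Only *tunmiwir yields all of Kadora summiwir, Wisimish tunmewer.

*tunmiwir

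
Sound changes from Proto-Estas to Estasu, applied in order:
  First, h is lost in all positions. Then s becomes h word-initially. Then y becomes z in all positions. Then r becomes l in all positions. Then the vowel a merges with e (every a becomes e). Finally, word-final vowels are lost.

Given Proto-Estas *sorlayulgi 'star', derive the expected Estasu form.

hollezulg

Estasu: start from *sorlayulgi.
  rule 1: no change — sorlayulgi
  rule 2 (debuccalisation): sorlayulgi → horlayulgi
  rule 3 (unconditioned shift): horlayulgi → horlazulgi
  rule 4 (unconditioned shift): horlazulgi → hollazulgi
  rule 5 (vowel merger): hollazulgi → hollezulgi
  rule 6 (apocope): hollezulgi → hollezulg
  ⇒ Estasu hollezulg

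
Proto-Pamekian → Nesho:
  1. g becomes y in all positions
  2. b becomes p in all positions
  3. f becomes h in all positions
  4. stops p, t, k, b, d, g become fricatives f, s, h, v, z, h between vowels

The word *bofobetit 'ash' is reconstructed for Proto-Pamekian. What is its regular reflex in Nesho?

pohofesit

Nesho: *bofobetit
  bofobetit (rule 1 does not apply)
  bofobetit → pofopetit   [unconditioned shift]
  pofopetit → pohopetit   [unconditioned shift]
  pohopetit → pohofesit   [intervocalic lenition]
  giving Nesho pohofesit.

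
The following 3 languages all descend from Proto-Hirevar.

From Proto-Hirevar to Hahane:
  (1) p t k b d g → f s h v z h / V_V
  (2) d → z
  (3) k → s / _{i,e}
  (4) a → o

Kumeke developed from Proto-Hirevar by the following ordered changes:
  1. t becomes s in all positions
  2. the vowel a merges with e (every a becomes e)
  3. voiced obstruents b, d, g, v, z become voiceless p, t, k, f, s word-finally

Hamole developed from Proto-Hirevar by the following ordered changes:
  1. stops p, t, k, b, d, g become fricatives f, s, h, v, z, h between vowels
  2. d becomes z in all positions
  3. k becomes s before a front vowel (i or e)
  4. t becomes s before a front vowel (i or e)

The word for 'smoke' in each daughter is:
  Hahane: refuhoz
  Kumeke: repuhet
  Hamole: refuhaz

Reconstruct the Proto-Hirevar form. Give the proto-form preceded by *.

*repuhad

Position 7: Hahane has z, Kumeke has t, Hamole has z. In Kumeke, t can only continue *d, so the proto-segment is *d.
Position 6: Hahane has o, Kumeke has e, Hamole has a. Hamole preserves a here (none of its changes turn any other segment into a), so the proto-segment is *a.
Position 3: Hahane has f, Kumeke has p, Hamole has f. Taking the neighbouring segments as reconstructed: Hahane f could go back to *p or *f; Kumeke p can only go back to *p; Hamole f could go back to *p or *f — the one source consistent with every daughter is *p.
The remaining positions agree across the daughters. Check the candidate against every language:
Hahane: *repuhad > refuhad > refuhaz > refuhoz  (by intervocalic lenition, unconditioned shift, vowel merger)
Kumeke: *repuhad > repuhed > repuhet  (by vowel merger, final devoicing)
Hamole: *repuhad
  repuhad → refuhad   [intervocalic lenition]
  refuhad → refuhaz   [unconditioned shift]
  refuhaz (rule 3 does not apply)
  refuhaz (rule 4 does not apply)
  giving Hamole refuhaz.
No other proto-form is consistent with every reflex, so the reconstruction is *repuhad.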